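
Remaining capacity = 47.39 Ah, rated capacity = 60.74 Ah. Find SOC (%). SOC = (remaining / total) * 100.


SOC% = 47.39 / 60.74 * 100 = 78.02%

78.02%


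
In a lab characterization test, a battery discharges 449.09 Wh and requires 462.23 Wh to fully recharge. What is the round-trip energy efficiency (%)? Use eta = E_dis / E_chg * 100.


Round-trip efficiency = 449.09/462.23 * 100% = 97.16%

97.16%


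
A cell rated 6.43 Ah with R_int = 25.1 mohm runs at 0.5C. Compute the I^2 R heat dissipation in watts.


Convert: R = 25.1 mohm = 0.0251 ohm
Step 1: I = C_rate * capacity = 0.5 * 6.43 = 3.215 A
Step 2: Q = I^2 * R = 3.215^2 * 0.0251 = 10.336 * 0.0251 = 0.2594 W

0.2594 W


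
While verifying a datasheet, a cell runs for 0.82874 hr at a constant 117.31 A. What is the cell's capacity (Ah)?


C = I * t = 117.31 * 0.82874 = 97.22 Ah

97.22 Ah


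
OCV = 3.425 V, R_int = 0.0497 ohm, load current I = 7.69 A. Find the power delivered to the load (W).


Step 1: V_terminal = OCV - I*R = 3.425 - 7.69 * 0.0497 = 3.0428 V
Step 2: P_out = V_terminal * I = 3.0428 * 7.69 = 23.40 W

23.40 W


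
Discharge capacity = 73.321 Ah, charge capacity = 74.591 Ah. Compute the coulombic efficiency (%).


Coulombic efficiency = 73.321/74.591 * 100% = 98.30%

98.30%


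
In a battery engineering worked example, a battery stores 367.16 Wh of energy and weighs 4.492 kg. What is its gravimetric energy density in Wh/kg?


Specific energy = 367.16 Wh / 4.492 kg = 81.74 Wh/kg

81.74 Wh/kg


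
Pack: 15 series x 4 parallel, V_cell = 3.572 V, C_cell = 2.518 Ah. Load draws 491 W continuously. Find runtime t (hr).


Step 1: E_pack = Ns * V_cell * Np * C_cell = 15 * 3.572 * 4 * 2.518 = 539.66 Wh
Step 2: t = E_pack / P = 539.66 / 491 = 1.099 hr

1.099 hr


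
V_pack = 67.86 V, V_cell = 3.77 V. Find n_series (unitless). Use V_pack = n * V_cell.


n = V_pack / V_cell = 67.86 / 3.77 = 18

18


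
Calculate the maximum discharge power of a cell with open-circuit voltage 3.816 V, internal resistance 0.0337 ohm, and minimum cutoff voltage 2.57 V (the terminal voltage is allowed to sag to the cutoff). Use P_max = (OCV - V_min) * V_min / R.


dV = OCV - V_min = 1.246 V (so I_max = dV / R)
P_max = dV * V_min / R = 1.246 * 2.57 / 0.0337 = 95.02 W

95.02 W


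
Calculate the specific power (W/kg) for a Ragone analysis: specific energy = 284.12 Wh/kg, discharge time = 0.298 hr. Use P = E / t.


P_specific = E / t = 284.12 / 0.298 = 953.4 W/kg

953.4 W/kg


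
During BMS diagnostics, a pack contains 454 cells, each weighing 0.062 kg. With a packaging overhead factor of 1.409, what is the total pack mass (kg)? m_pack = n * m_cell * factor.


m_pack = n * m_cell * overhead = 454 * 0.062 * 1.409 = 39.66 kg

39.66 kg


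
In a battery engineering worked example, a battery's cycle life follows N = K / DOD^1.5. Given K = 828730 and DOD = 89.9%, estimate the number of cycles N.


Step 1: DOD^1.5 = 89.9^1.5 = 852.39
Step 2: N = 828730 / 852.39 = 972.2 cycles

972.2 cycles


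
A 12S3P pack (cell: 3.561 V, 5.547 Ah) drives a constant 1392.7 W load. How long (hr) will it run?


Step 1: E_pack = Ns * V_cell * Np * C_cell = 12 * 3.561 * 3 * 5.547 = 711.1 Wh
Step 2: t = E_pack / P = 711.1 / 1392.7 = 0.5106 hr

0.5106 hr


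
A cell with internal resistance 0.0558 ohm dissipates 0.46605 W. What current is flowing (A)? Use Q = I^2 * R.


I = sqrt(Q / R) = sqrt(0.46605 / 0.0558) = sqrt(8.3522) = 2.890 A

2.890 A


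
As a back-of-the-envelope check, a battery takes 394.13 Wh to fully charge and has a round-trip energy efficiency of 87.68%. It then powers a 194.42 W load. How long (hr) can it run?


Step 1: E_discharge = eta/100 * E_charge = 87.68/100 * 394.13 = 345.57 Wh
Step 2: t = E_discharge / P = 345.57 / 194.42 = 1.777 hr

1.777 hr


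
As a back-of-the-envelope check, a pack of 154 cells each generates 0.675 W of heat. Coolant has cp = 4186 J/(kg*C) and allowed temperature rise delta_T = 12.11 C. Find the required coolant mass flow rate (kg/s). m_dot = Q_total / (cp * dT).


Q_total = 154 * 0.675 = 103.95 W
m_dot = Q_total / (cp * dT) = 103.95 / (4186 * 12.11) = 0.002051 kg/s

0.002051 kg/s


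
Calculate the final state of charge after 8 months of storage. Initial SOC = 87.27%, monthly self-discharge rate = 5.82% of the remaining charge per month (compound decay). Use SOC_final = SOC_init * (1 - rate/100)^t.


Monthly retention factor = 1 - 5.82/100 = 0.9418
Over 8 months: factor^8 = 0.61897
SOC_final = 87.27 * 0.61897 = 54.02%

54.02%


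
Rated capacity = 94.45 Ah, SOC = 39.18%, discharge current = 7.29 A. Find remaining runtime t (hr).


Step 1: remaining = SOC/100 * C_total = 39.18/100 * 94.45 = 37.006 Ah
Step 2: t = remaining / I = 37.006 / 7.29 = 5.076 hr

5.076 hr


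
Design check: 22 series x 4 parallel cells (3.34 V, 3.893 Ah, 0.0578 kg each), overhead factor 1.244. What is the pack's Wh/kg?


Step 1: V_pack = 22 * 3.34 = 73.48 V
Step 2: C_pack = 4 * 3.893 = 15.572 Ah
Step 3: E_pack = V_pack * C_pack = 73.48 * 15.572 = 1144.2 Wh
Step 4: m_pack = 22 * 4 * 0.0578 * 1.244 = 6.3275 kg
Step 5: ED = E_pack / m_pack = 1144.2 / 6.3275 = 180.8 Wh/kg

180.8 Wh/kg


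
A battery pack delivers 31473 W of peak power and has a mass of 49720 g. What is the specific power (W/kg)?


Convert: m = 49720 g = 49.72 kg
SP = P / m = 31473 / 49.72 = 633.0 W/kg

633.0 W/kg


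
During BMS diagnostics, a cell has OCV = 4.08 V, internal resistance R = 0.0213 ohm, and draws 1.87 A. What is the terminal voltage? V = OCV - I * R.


IR drop = 1.87 * 0.0213 = 0.039831 V
V = 4.08 - 0.039831 = 4.040 V

4.040 V


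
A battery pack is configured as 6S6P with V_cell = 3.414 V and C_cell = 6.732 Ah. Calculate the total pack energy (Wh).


E = Ns * Vcell * Np * Ccell = 6 * 3.414 * 6 * 6.732 = 827.4 Wh

827.4 Wh


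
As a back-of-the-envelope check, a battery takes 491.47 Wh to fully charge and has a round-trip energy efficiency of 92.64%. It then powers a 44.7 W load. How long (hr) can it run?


Step 1: E_discharge = eta/100 * E_charge = 92.64/100 * 491.47 = 455.3 Wh
Step 2: t = E_discharge / P = 455.3 / 44.7 = 10.19 hr

10.19 hr


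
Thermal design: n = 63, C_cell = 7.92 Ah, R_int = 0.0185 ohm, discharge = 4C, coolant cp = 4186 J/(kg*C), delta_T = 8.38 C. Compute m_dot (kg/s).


Step 1: I = 4 * 7.92 = 31.68 A
Step 2: Q_cell = I^2 * R = 31.68^2 * 0.0185 = 18.567 W
Step 3: Q_total = 63 * 18.567 = 1169.7 W
Step 4: m_dot = Q_total / (cp * dT) = 1169.7 / (4186 * 8.38) = 0.03335 kg/s

0.03335 kg/s


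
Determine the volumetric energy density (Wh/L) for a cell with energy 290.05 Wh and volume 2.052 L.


ED = E / V = 290.05 / 2.052 = 141.3 Wh/L

141.3 Wh/L


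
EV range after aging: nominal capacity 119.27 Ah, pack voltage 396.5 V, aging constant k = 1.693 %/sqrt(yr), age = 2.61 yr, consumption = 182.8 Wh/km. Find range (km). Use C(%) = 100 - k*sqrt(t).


Step 1: capacity retention = 100 - 1.693 * sqrt(2.61) = 100 - 1.693 * 1.6155 = 97.265%
Step 2: C_now = 119.27 * 97.265/100 = 116.01 Ah
Step 3: E_pack = V * C_now = 396.5 * 116.01 = 45998 Wh
Step 4: range = E_pack / consumption = 45998 / 182.8 = 251.6 km

251.6 km


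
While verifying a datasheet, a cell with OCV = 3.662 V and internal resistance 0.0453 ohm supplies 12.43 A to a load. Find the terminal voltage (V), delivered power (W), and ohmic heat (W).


Step 1: V_terminal = OCV - I*R = 3.662 - 12.43 * 0.0453 = 3.0989 V
Step 2: P_out = V_terminal * I = 3.0989 * 12.43 = 38.52 W
Step 3: Q = I^2 * R = 12.43^2 * 0.0453 = 6.999 W

V=3.0989 V, P=38.52 W, Q=6.999 W


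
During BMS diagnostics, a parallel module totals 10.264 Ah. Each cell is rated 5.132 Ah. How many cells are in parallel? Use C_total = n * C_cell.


n = C_total / C_cell = 10.264 / 5.132 = 2

2


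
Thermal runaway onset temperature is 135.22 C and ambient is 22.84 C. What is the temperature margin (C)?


Safety margin = 135.22 C - 22.84 C = 112.38 C

112.38 C


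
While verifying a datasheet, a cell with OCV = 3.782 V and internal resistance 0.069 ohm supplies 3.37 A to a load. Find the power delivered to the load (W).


Step 1: V_terminal = OCV - I*R = 3.782 - 3.37 * 0.069 = 3.5495 V
Step 2: P_out = V_terminal * I = 3.5495 * 3.37 = 11.96 W

11.96 W


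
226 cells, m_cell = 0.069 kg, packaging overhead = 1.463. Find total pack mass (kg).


m_pack = n * m_cell * overhead = 226 * 0.069 * 1.463 = 22.81 kg

22.81 kg


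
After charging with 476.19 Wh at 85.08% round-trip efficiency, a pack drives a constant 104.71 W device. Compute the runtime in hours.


Step 1: E_discharge = eta/100 * E_charge = 85.08/100 * 476.19 = 405.14 Wh
Step 2: t = E_discharge / P = 405.14 / 104.71 = 3.869 hr

3.869 hr


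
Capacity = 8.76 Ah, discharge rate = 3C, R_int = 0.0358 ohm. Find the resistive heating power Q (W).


Step 1: I = C_rate * capacity = 3 * 8.76 = 26.28 A
Step 2: Q = I^2 * R = 26.28^2 * 0.0358 = 690.64 * 0.0358 = 24.72 W

24.72 W


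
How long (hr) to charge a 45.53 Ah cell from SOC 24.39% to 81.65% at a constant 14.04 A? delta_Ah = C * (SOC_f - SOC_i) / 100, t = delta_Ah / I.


delta_Ah = 45.53 * (81.65 - 24.39) / 100 = 26.07 Ah
t = delta_Ah / I = 26.07 / 14.04 = 1.857 hr

1.857 hr


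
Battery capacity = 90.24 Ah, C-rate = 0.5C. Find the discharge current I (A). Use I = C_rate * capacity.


At 0.5C: I = 0.5 * 90.24 Ah = 45.12 A

45.12 A


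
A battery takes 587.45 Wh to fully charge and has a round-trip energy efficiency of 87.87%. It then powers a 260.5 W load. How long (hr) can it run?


Step 1: E_discharge = eta/100 * E_charge = 87.87/100 * 587.45 = 516.19 Wh
Step 2: t = E_discharge / P = 516.19 / 260.5 = 1.982 hr

1.982 hr


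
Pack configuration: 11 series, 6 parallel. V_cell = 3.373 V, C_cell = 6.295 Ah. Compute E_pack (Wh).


V_pack = 11 * 3.373 = 37.103 V
C_pack = 6 * 6.295 = 37.77 Ah
E = V_pack * C_pack = 37.103 * 37.77 = 1401 Wh

1401 Wh


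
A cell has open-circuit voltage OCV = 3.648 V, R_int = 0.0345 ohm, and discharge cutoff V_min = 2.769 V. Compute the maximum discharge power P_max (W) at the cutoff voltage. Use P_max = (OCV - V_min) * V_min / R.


P_max = (OCV - V_min) * V_min / R = (3.648 - 2.769) * 2.769 / 0.0345 = 0.879 * 2.769 / 0.0345 = 70.55 W

70.55 W


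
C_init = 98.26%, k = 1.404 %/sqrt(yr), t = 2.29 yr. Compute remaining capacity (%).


Step 1: sqrt(2.29 yr) = 1.5133
Step 2: drop = 1.404 * 1.5133 = 2.1247
Step 3: C_final = 98.26 - 2.1247 = 96.14%

96.14%


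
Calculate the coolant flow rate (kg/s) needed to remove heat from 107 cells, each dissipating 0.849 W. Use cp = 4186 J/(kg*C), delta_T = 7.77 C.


Step 1: Total heat Q = 107 * 0.849 W = 90.843 W
Step 2: denom = cp * dT = 4186 * 7.77 = 32525
Step 3: m_dot = 90.843 / 32525 = 0.002793 kg/s

0.002793 kg/s


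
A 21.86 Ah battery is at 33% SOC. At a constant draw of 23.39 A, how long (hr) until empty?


Step 1: remaining = SOC/100 * C_total = 33/100 * 21.86 = 7.2138 Ah
Step 2: t = remaining / I = 7.2138 / 23.39 = 0.3084 hr

0.3084 hr


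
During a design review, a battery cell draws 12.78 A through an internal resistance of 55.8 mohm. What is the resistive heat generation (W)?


Convert: R = 55.8 mohm = 0.0558 ohm
I^2 = 163.33
Q = 163.33 * 0.0558 = 9.114 W

9.114 W


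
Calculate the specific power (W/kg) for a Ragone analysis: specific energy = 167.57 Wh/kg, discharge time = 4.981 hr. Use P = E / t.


Specific power = 167.57 Wh/kg / 4.981 hr = 33.64 W/kg

33.64 W/kg


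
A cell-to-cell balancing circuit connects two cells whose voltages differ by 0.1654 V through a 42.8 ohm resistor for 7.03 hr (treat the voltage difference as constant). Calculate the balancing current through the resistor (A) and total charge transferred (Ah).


I_bal = dV / R = 0.1654 / 42.8 = 0.0038645 A
Q = I_bal * t = 0.0038645 * 7.03 = 0.02717 Ah

I=0.0038645 A, Q=0.02717 Ah


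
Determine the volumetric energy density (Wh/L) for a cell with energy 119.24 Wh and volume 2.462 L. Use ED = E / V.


ED = E / V = 119.24 / 2.462 = 48.43 Wh/L

48.43 Wh/L


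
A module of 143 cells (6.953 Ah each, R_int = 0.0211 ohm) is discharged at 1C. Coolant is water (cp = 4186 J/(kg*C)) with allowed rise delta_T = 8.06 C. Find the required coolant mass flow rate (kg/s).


Step 1: I = 1 * 6.953 = 6.953 A
Step 2: Q_cell = I^2 * R = 6.953^2 * 0.0211 = 1.0201 W
Step 3: Q_total = 143 * 1.0201 = 145.87 W
Step 4: m_dot = Q_total / (cp * dT) = 145.87 / (4186 * 8.06) = 0.004323 kg/s

0.004323 kg/s


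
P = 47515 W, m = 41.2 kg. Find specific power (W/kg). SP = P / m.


SP = P / m = 47515 / 41.2 = 1153 W/kg

1153 W/kg


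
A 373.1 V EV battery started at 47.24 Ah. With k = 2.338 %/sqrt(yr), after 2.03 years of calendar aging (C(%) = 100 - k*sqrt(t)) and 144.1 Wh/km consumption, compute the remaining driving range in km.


Step 1: capacity retention = 100 - 2.338 * sqrt(2.03) = 100 - 2.338 * 1.4248 = 96.669%
Step 2: C_now = 47.24 * 96.669/100 = 45.666 Ah
Step 3: E_pack = V * C_now = 373.1 * 45.666 = 17038 Wh
Step 4: range = E_pack / consumption = 17038 / 144.1 = 118.2 km

118.2 km


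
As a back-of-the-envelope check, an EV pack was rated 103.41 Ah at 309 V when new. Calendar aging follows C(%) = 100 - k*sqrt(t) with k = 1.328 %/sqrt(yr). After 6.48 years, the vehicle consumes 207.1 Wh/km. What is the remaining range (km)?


Step 1: capacity retention = 100 - 1.328 * sqrt(6.48) = 100 - 1.328 * 2.5456 = 96.619%
Step 2: C_now = 103.41 * 96.619/100 = 99.914 Ah
Step 3: E_pack = V * C_now = 309 * 99.914 = 30873 Wh
Step 4: range = E_pack / consumption = 30873 / 207.1 = 149.1 km

149.1 km


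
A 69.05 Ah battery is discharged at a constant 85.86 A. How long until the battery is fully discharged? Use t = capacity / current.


t = capacity / current = 69.05 / 85.86 = 0.8042 hr

0.8042 hr


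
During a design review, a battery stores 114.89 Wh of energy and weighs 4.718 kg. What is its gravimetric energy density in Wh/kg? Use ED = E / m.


Specific energy = 114.89 Wh / 4.718 kg = 24.35 Wh/kg

24.35 Wh/kg


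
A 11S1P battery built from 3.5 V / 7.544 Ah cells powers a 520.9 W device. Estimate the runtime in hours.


Step 1: E_pack = Ns * V_cell * Np * C_cell = 11 * 3.5 * 1 * 7.544 = 290.44 Wh
Step 2: t = E_pack / P = 290.44 / 520.9 = 0.5576 hr

0.5576 hr


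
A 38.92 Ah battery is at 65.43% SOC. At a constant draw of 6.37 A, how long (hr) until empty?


Step 1: remaining = SOC/100 * C_total = 65.43/100 * 38.92 = 25.465 Ah
Step 2: t = remaining / I = 25.465 / 6.37 = 3.998 hr

3.998 hr


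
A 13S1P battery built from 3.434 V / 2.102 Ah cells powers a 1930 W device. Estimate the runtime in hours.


Step 1: E_pack = Ns * V_cell * Np * C_cell = 13 * 3.434 * 1 * 2.102 = 93.837 Wh
Step 2: t = E_pack / P = 93.837 / 1930 = 0.04862 hr

0.04862 hr


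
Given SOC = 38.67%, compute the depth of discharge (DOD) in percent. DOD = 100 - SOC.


Complement of SOC: DOD = 100% - 38.67% = 61.33%

61.33%


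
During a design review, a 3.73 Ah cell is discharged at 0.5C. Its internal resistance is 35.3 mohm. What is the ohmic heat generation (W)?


Convert: R = 35.3 mohm = 0.0353 ohm
Step 1: I = C_rate * capacity = 0.5 * 3.73 = 1.865 A
Step 2: Q = I^2 * R = 1.865^2 * 0.0353 = 3.4782 * 0.0353 = 0.1228 W

0.1228 W


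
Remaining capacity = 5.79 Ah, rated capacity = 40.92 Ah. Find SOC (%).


SOC = (remaining / total) * 100 = (5.79 / 40.92) * 100 = 14.15%

14.15%


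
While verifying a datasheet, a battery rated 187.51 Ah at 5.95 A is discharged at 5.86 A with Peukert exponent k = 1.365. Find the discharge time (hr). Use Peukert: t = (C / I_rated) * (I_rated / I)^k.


t_rated = C / I_rated = 187.51 / 5.95 = 31.514 hr
(I_rated/I)^k = (1.0154)^1.365 = 1.0211
t = t_rated * (I_rated/I)^k = 31.514 * 1.0211 = 32.18 hr

32.18 hr


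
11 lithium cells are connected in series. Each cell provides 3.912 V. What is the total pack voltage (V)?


V_pack = n * V_cell = 11 * 3.912 = 43.032 V

43.032 V


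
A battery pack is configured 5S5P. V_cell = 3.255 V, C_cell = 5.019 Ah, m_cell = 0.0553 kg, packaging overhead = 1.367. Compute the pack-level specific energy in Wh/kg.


Step 1: V_pack = 5 * 3.255 = 16.275 V
Step 2: C_pack = 5 * 5.019 = 25.095 Ah
Step 3: E_pack = V_pack * C_pack = 16.275 * 25.095 = 408.42 Wh
Step 4: m_pack = 5 * 5 * 0.0553 * 1.367 = 1.8899 kg
Step 5: ED = E_pack / m_pack = 408.42 / 1.8899 = 216.1 Wh/kg

216.1 Wh/kg


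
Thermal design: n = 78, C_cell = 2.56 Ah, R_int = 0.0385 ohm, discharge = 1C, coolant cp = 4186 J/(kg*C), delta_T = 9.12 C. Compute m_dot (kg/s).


Step 1: I = 1 * 2.56 = 2.56 A
Step 2: Q_cell = I^2 * R = 2.56^2 * 0.0385 = 0.25231 W
Step 3: Q_total = 78 * 0.25231 = 19.68 W
Step 4: m_dot = Q_total / (cp * dT) = 19.68 / (4186 * 9.12) = 5.155e-04 kg/s

5.155e-04 kg/s


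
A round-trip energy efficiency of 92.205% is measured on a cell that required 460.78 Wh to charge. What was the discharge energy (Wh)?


E_dis = eta/100 * E_chg = 92.205/100 * 460.78 = 424.9 Wh

424.9 Wh


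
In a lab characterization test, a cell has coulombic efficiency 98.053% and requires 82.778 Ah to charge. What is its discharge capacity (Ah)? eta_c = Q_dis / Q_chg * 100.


Q_dis = eta/100 * Q_chg = 98.053/100 * 82.778 = 81.17 Ah

81.17 Ah


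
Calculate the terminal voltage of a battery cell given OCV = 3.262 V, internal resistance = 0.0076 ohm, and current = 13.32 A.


V = OCV - I*R = 3.262 - 13.32 * 0.0076 = 3.161 V

3.161 V


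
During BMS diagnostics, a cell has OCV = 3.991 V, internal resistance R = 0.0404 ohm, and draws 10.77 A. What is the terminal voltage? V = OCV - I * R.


IR drop = 10.77 * 0.0404 = 0.43511 V
V = 3.991 - 0.43511 = 3.556 V

3.556 V


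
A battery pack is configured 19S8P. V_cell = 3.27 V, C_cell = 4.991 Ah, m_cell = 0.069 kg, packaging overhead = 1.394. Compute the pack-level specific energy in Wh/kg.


Step 1: V_pack = 19 * 3.27 = 62.13 V
Step 2: C_pack = 8 * 4.991 = 39.928 Ah
Step 3: E_pack = V_pack * C_pack = 62.13 * 39.928 = 2480.7 Wh
Step 4: m_pack = 19 * 8 * 0.069 * 1.394 = 14.62 kg
Step 5: ED = E_pack / m_pack = 2480.7 / 14.62 = 169.7 Wh/kg

169.7 Wh/kg


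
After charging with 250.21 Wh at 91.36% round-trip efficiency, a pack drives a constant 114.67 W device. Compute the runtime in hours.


Step 1: E_discharge = eta/100 * E_charge = 91.36/100 * 250.21 = 228.59 Wh
Step 2: t = E_discharge / P = 228.59 / 114.67 = 1.993 hr

1.993 hr


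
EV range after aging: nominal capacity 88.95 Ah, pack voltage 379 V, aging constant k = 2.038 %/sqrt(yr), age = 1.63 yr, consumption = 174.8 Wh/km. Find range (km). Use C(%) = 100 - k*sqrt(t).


Step 1: capacity retention = 100 - 2.038 * sqrt(1.63) = 100 - 2.038 * 1.2767 = 97.398%
Step 2: C_now = 88.95 * 97.398/100 = 86.636 Ah
Step 3: E_pack = V * C_now = 379 * 86.636 = 32835 Wh
Step 4: range = E_pack / consumption = 32835 / 174.8 = 187.8 km

187.8 km


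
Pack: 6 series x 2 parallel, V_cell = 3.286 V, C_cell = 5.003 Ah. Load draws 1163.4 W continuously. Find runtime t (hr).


Step 1: E_pack = Ns * V_cell * Np * C_cell = 6 * 3.286 * 2 * 5.003 = 197.28 Wh
Step 2: t = E_pack / P = 197.28 / 1163.4 = 0.1696 hr

0.1696 hr


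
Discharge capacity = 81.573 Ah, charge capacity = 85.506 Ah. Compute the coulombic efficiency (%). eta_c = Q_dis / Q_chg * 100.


eta_c = Q_dis / Q_chg * 100 = 81.573 / 85.506 * 100 = 95.40%

95.40%


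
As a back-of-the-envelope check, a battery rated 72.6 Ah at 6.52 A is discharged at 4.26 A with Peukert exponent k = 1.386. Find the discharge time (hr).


Step 1: t_rated = C / I_rated = 72.6 / 6.52 = 11.135 hr
Step 2: ratio = 6.52 / 4.26 = 1.5305
Step 3: ratio^k = 1.5305^1.386 = 1.8038
Step 4: t = t_rated * ratio^k = 11.135 * 1.8038 = 20.09 hr

20.09 hr


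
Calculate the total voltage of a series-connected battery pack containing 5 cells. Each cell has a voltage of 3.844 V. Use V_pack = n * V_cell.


V_pack = n * V_cell = 5 * 3.844 = 19.22 V

19.22 V


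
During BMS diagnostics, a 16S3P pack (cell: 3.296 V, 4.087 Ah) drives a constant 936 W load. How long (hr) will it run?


Step 1: E_pack = Ns * V_cell * Np * C_cell = 16 * 3.296 * 3 * 4.087 = 646.6 Wh
Step 2: t = E_pack / P = 646.6 / 936 = 0.6908 hr

0.6908 hr


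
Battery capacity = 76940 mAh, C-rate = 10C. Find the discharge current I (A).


Convert: capacity = 76940 mAh = 76.94 Ah
At 10C: I = 10 * 76.94 Ah = 769.4 A

769.4 A


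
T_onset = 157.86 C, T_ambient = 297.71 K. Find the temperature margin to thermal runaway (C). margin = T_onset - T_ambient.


Convert: T_ambient = 297.71 K = 24.56 C
margin = 157.86 - 24.56 = 133.3 C

133.3 C


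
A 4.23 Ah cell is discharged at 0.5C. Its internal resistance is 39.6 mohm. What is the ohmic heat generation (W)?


Convert: R = 39.6 mohm = 0.0396 ohm
Step 1: I = C_rate * capacity = 0.5 * 4.23 = 2.115 A
Step 2: Q = I^2 * R = 2.115^2 * 0.0396 = 4.4732 * 0.0396 = 0.1771 W

0.1771 W


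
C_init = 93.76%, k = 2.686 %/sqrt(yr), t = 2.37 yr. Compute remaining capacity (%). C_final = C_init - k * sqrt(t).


Step 1: sqrt(2.37 yr) = 1.5395
Step 2: drop = 2.686 * 1.5395 = 4.1351
Step 3: C_final = 93.76 - 4.1351 = 89.62%

89.62%


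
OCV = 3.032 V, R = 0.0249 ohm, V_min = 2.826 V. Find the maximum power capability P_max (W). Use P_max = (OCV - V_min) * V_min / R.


dV = OCV - V_min = 0.206 V (so I_max = dV / R)
P_max = dV * V_min / R = 0.206 * 2.826 / 0.0249 = 23.38 W

23.38 W


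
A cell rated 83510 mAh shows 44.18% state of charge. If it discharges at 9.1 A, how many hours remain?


Convert: C_total = 83510 mAh = 83.51 Ah
Step 1: remaining = SOC/100 * C_total = 44.18/100 * 83.51 = 36.895 Ah
Step 2: t = remaining / I = 36.895 / 9.1 = 4.054 hr

4.054 hr


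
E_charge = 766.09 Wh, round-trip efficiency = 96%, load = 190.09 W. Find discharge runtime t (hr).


Step 1: E_discharge = eta/100 * E_charge = 96/100 * 766.09 = 735.45 Wh
Step 2: t = E_discharge / P = 735.45 / 190.09 = 3.869 hr

3.869 hr


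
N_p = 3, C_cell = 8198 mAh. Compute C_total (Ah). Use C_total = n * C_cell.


Convert: C_cell = 8198 mAh = 8.198 Ah
C_total = 3 * 8.198 = 24.594 Ah

24.594 Ah


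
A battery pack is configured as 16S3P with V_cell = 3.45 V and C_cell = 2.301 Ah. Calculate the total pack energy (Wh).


V_pack = 16 * 3.45 = 55.2 V
C_pack = 3 * 2.301 = 6.903 Ah
E = V_pack * C_pack = 55.2 * 6.903 = 381.0 Wh

381.0 Wh


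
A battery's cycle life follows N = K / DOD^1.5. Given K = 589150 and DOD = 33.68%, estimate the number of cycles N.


Step 1: DOD^1.5 = 33.68^1.5 = 195.46
Step 2: N = 589150 / 195.46 = 3014 cycles

3014 cycles


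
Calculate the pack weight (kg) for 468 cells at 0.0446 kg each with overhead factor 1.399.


m_pack = n * m_cell * overhead = 468 * 0.0446 * 1.399 = 29.20 kg

29.20 kg


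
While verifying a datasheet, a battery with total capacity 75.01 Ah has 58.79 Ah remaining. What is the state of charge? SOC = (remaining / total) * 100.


SOC% = 58.79 / 75.01 * 100 = 78.38%

78.38%


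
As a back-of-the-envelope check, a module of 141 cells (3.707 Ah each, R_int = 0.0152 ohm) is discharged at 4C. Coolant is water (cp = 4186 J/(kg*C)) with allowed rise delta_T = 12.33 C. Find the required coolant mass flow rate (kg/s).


Step 1: I = 4 * 3.707 = 14.828 A
Step 2: Q_cell = I^2 * R = 14.828^2 * 0.0152 = 3.342 W
Step 3: Q_total = 141 * 3.342 = 471.22 W
Step 4: m_dot = Q_total / (cp * dT) = 471.22 / (4186 * 12.33) = 0.009130 kg/s

0.009130 kg/s


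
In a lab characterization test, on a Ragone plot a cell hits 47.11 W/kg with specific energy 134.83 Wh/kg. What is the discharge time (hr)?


t = E / P = 134.83 / 47.11 = 2.862 hr

2.862 hr


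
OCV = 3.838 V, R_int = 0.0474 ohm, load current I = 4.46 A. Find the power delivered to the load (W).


Step 1: V_terminal = OCV - I*R = 3.838 - 4.46 * 0.0474 = 3.6266 V
Step 2: P_out = V_terminal * I = 3.6266 * 4.46 = 16.17 W

16.17 W


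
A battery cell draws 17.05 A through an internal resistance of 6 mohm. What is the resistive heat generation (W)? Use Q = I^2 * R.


Convert: R = 6 mohm = 0.006 ohm
I^2 = 290.7
Q = 290.7 * 0.006 = 1.744 W

1.744 W


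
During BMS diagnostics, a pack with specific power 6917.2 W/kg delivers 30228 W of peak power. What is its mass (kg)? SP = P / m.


m = P / SP = 30228 / 6917.2 = 4.370 kg

4.370 kg


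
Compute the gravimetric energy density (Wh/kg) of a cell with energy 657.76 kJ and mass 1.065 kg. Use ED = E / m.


Convert: E = 657.76 kJ = 182.71 Wh
ED = E / m = 182.71 / 1.065 = 171.6 Wh/kg

171.6 Wh/kg


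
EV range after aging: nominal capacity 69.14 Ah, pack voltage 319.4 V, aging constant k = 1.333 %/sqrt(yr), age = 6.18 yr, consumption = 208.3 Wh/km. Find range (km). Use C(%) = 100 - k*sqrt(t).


Step 1: capacity retention = 100 - 1.333 * sqrt(6.18) = 100 - 1.333 * 2.486 = 96.686%
Step 2: C_now = 69.14 * 96.686/100 = 66.849 Ah
Step 3: E_pack = V * C_now = 319.4 * 66.849 = 21352 Wh
Step 4: range = E_pack / consumption = 21352 / 208.3 = 102.5 km

102.5 km


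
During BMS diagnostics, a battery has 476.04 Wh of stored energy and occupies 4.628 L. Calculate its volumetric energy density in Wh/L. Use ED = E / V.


ED = E / V = 476.04 / 4.628 = 102.9 Wh/L

102.9 Wh/L


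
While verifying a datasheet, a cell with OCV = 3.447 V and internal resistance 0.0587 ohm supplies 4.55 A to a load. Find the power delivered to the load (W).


Step 1: V_terminal = OCV - I*R = 3.447 - 4.55 * 0.0587 = 3.1799 V
Step 2: P_out = V_terminal * I = 3.1799 * 4.55 = 14.47 W

14.47 W


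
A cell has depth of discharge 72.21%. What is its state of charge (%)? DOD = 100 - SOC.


SOC = 100 - DOD = 100 - 72.21 = 27.79%

27.79%


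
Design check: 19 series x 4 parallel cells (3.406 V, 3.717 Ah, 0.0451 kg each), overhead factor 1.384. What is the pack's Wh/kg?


Step 1: V_pack = 19 * 3.406 = 64.714 V
Step 2: C_pack = 4 * 3.717 = 14.868 Ah
Step 3: E_pack = V_pack * C_pack = 64.714 * 14.868 = 962.17 Wh
Step 4: m_pack = 19 * 4 * 0.0451 * 1.384 = 4.7438 kg
Step 5: ED = E_pack / m_pack = 962.17 / 4.7438 = 202.8 Wh/kg

202.8 Wh/kg


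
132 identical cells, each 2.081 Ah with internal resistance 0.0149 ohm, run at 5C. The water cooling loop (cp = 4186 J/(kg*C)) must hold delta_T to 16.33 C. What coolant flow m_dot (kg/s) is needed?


Step 1: I = 5 * 2.081 = 10.405 A
Step 2: Q_cell = I^2 * R = 10.405^2 * 0.0149 = 1.6131 W
Step 3: Q_total = 132 * 1.6131 = 212.93 W
Step 4: m_dot = Q_total / (cp * dT) = 212.93 / (4186 * 16.33) = 0.003115 kg/s

0.003115 kg/s


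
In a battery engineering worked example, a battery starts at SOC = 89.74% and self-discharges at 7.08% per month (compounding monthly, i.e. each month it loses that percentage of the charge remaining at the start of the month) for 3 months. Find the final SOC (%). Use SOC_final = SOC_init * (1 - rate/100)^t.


Monthly retention factor = 1 - 7.08/100 = 0.9292
Over 3 months: factor^3 = 0.80228
SOC_final = 89.74 * 0.80228 = 72.00%

72.00%


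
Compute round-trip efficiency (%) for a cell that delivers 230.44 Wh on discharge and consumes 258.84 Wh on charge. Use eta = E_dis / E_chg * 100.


eta_e = E_dis / E_chg * 100 = 230.44 / 258.84 * 100 = 89.03%

89.03%


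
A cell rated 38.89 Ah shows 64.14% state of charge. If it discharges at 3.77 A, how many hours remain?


Step 1: remaining = SOC/100 * C_total = 64.14/100 * 38.89 = 24.944 Ah
Step 2: t = remaining / I = 24.944 / 3.77 = 6.616 hr

6.616 hr


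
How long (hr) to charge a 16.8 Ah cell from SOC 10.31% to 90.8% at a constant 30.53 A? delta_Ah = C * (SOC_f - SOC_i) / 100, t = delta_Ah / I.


delta_Ah = 16.8 * (90.8 - 10.31) / 100 = 13.522 Ah
t = delta_Ah / I = 13.522 / 30.53 = 0.4429 hr

0.4429 hr


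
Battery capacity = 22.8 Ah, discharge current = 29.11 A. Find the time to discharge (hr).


t = capacity / current = 22.8 / 29.11 = 0.7832 hr

0.7832 hr


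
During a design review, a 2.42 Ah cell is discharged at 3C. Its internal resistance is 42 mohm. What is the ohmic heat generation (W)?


Convert: R = 42 mohm = 0.042 ohm
Step 1: I = C_rate * capacity = 3 * 2.42 = 7.26 A
Step 2: Q = I^2 * R = 7.26^2 * 0.042 = 52.708 * 0.042 = 2.214 W

2.214 W


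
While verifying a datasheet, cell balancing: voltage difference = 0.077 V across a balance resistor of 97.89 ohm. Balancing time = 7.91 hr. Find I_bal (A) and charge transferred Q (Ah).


First, Ohm's law: I_bal = 0.077 V / 97.89 ohm = 7.8660e-04 A
Then Q = I * t = 7.8660e-04 A * 7.91 hr = 0.006222 Ah

I=7.8660e-04 A, Q=0.006222 Ah


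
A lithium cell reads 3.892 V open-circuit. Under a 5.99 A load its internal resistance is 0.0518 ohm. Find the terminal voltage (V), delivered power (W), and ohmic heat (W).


Step 1: V_terminal = OCV - I*R = 3.892 - 5.99 * 0.0518 = 3.5817 V
Step 2: P_out = V_terminal * I = 3.5817 * 5.99 = 21.45 W
Step 3: Q = I^2 * R = 5.99^2 * 0.0518 = 1.859 W

V=3.5817 V, P=21.45 W, Q=1.859 W


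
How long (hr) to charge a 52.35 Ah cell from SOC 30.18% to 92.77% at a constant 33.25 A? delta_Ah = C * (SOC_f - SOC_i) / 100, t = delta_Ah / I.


delta_Ah = 52.35 * (92.77 - 30.18) / 100 = 32.766 Ah
t = delta_Ah / I = 32.766 / 33.25 = 0.9854 hr

0.9854 hr


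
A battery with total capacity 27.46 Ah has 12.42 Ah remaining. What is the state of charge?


SOC = (remaining / total) * 100 = (12.42 / 27.46) * 100 = 45.23%

45.23%


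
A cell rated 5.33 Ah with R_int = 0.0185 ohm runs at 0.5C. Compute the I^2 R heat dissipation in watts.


Step 1: I = C_rate * capacity = 0.5 * 5.33 = 2.665 A
Step 2: Q = I^2 * R = 2.665^2 * 0.0185 = 7.1022 * 0.0185 = 0.1314 W

0.1314 W


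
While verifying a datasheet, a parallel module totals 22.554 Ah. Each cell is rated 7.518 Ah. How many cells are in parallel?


n = C_total / C_cell = 22.554 / 7.518 = 3

3


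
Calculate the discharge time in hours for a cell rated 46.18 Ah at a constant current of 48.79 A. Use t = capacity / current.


Runtime = 46.18 Ah / 48.79 A = 0.9465 hr

0.9465 hr


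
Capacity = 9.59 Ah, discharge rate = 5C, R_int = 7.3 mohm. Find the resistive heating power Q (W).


Convert: R = 7.3 mohm = 0.0073 ohm
Step 1: I = C_rate * capacity = 5 * 9.59 = 47.95 A
Step 2: Q = I^2 * R = 47.95^2 * 0.0073 = 2299.2 * 0.0073 = 16.78 W

16.78 W


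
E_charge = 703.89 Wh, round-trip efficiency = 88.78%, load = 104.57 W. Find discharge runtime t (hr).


Step 1: E_discharge = eta/100 * E_charge = 88.78/100 * 703.89 = 624.91 Wh
Step 2: t = E_discharge / P = 624.91 / 104.57 = 5.976 hr

5.976 hr


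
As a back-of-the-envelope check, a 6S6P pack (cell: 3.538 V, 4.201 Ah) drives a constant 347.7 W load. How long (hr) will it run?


Step 1: E_pack = Ns * V_cell * Np * C_cell = 6 * 3.538 * 6 * 4.201 = 535.07 Wh
Step 2: t = E_pack / P = 535.07 / 347.7 = 1.539 hr

1.539 hr


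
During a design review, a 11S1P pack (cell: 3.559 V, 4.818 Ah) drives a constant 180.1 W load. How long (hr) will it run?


Step 1: E_pack = Ns * V_cell * Np * C_cell = 11 * 3.559 * 1 * 4.818 = 188.62 Wh
Step 2: t = E_pack / P = 188.62 / 180.1 = 1.047 hr

1.047 hr


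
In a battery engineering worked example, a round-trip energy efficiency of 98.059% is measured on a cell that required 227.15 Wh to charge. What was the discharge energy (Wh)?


E_dis = eta/100 * E_chg = 98.059/100 * 227.15 = 222.7 Wh

222.7 Wh


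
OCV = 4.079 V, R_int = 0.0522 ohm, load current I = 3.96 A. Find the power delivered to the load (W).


Step 1: V_terminal = OCV - I*R = 4.079 - 3.96 * 0.0522 = 3.8723 V
Step 2: P_out = V_terminal * I = 3.8723 * 3.96 = 15.33 W

15.33 W


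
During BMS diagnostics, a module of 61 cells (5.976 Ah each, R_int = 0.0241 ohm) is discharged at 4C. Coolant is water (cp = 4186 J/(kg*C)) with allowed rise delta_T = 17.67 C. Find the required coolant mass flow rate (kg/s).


Step 1: I = 4 * 5.976 = 23.904 A
Step 2: Q_cell = I^2 * R = 23.904^2 * 0.0241 = 13.771 W
Step 3: Q_total = 61 * 13.771 = 840.03 W
Step 4: m_dot = Q_total / (cp * dT) = 840.03 / (4186 * 17.67) = 0.01136 kg/s

0.01136 kg/s


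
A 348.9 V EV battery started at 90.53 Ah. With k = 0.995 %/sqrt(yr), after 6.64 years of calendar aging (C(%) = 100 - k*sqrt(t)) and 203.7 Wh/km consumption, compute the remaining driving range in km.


Step 1: capacity retention = 100 - 0.995 * sqrt(6.64) = 100 - 0.995 * 2.5768 = 97.436%
Step 2: C_now = 90.53 * 97.436/100 = 88.209 Ah
Step 3: E_pack = V * C_now = 348.9 * 88.209 = 30776 Wh
Step 4: range = E_pack / consumption = 30776 / 203.7 = 151.1 km

151.1 km


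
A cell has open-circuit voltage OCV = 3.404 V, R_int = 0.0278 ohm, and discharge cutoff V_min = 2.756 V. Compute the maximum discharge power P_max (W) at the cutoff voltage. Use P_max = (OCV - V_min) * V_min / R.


dV = OCV - V_min = 0.648 V (so I_max = dV / R)
P_max = dV * V_min / R = 0.648 * 2.756 / 0.0278 = 64.24 W

64.24 W


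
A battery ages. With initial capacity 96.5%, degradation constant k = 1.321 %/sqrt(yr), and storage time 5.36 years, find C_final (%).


Step 1: sqrt(5.36 yr) = 2.3152
Step 2: drop = 1.321 * 2.3152 = 3.0584
Step 3: C_final = 96.5 - 3.0584 = 93.44%

93.44%


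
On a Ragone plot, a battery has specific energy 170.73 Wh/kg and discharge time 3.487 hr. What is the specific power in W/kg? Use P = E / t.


P_specific = E / t = 170.73 / 3.487 = 48.96 W/kg

48.96 W/kg


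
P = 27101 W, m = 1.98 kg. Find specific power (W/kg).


Specific power = 27101 W / 1.98 kg = 13690 W/kg

13690 W/kg


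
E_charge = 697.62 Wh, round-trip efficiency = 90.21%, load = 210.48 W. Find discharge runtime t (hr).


Step 1: E_discharge = eta/100 * E_charge = 90.21/100 * 697.62 = 629.32 Wh
Step 2: t = E_discharge / P = 629.32 / 210.48 = 2.990 hr

2.990 hr


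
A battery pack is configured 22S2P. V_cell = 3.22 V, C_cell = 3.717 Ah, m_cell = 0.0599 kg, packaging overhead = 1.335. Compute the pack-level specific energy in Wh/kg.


Step 1: V_pack = 22 * 3.22 = 70.84 V
Step 2: C_pack = 2 * 3.717 = 7.434 Ah
Step 3: E_pack = V_pack * C_pack = 70.84 * 7.434 = 526.62 Wh
Step 4: m_pack = 22 * 2 * 0.0599 * 1.335 = 3.5185 kg
Step 5: ED = E_pack / m_pack = 526.62 / 3.5185 = 149.7 Wh/kg

149.7 Wh/kg


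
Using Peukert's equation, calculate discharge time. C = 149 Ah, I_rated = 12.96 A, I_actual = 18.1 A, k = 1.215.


t_rated = C / I_rated = 149 / 12.96 = 11.497 hr
(I_rated/I)^k = (0.71602)^1.215 = 0.6664
t = t_rated * (I_rated/I)^k = 11.497 * 0.6664 = 7.662 hr

7.662 hr


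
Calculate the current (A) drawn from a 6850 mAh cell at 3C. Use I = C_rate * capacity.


Convert: capacity = 6850 mAh = 6.85 Ah
At 3C: I = 3 * 6.85 Ah = 20.55 A

20.55 A


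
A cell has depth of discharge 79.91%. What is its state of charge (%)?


SOC = 100 - DOD = 100 - 79.91 = 20.09%

20.09%


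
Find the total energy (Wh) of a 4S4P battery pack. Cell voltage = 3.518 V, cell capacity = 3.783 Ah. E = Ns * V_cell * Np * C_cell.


E = Ns * Vcell * Np * Ccell = 4 * 3.518 * 4 * 3.783 = 212.9 Wh

212.9 Wh


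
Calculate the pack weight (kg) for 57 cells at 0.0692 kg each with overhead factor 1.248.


Cell mass sum = 57 * 0.0692 = 3.9444 kg
With overhead 1.248: m_pack = 3.9444 * 1.248 = 4.923 kg

4.923 kg


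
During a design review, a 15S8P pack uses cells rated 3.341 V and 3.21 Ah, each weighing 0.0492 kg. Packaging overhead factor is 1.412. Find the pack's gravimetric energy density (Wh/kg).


Step 1: V_pack = 15 * 3.341 = 50.115 V
Step 2: C_pack = 8 * 3.21 = 25.68 Ah
Step 3: E_pack = V_pack * C_pack = 50.115 * 25.68 = 1287 Wh
Step 4: m_pack = 15 * 8 * 0.0492 * 1.412 = 8.3364 kg
Step 5: ED = E_pack / m_pack = 1287 / 8.3364 = 154.4 Wh/kg

154.4 Wh/kg


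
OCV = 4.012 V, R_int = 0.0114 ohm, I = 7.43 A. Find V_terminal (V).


IR drop = 7.43 * 0.0114 = 0.084702 V
V = 4.012 - 0.084702 = 3.927 V

3.927 V


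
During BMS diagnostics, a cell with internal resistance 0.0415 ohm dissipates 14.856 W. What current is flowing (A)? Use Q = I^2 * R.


I = sqrt(Q / R) = sqrt(14.856 / 0.0415) = sqrt(357.98) = 18.92 A

18.92 A


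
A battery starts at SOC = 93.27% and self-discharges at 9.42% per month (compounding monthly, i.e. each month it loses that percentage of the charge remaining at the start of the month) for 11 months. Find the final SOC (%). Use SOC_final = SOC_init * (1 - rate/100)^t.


Monthly retention factor = 1 - 9.42/100 = 0.9058
Over 11 months: factor^11 = 0.33679
SOC_final = 93.27 * 0.33679 = 31.41%

31.41%


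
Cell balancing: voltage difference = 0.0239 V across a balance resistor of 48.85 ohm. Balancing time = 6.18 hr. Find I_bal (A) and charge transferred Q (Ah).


First, Ohm's law: I_bal = 0.0239 V / 48.85 ohm = 4.8925e-04 A
Then Q = I * t = 4.8925e-04 A * 6.18 hr = 0.003024 Ah

I=4.8925e-04 A, Q=0.003024 Ah


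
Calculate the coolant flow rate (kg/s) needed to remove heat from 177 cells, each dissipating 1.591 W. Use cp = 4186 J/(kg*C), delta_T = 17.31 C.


Step 1: Total heat Q = 177 * 1.591 W = 281.61 W
Step 2: denom = cp * dT = 4186 * 17.31 = 72460
Step 3: m_dot = 281.61 / 72460 = 0.003886 kg/s

0.003886 kg/s


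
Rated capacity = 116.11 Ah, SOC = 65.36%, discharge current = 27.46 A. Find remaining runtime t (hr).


Step 1: remaining = SOC/100 * C_total = 65.36/100 * 116.11 = 75.889 Ah
Step 2: t = remaining / I = 75.889 / 27.46 = 2.764 hr

2.764 hr


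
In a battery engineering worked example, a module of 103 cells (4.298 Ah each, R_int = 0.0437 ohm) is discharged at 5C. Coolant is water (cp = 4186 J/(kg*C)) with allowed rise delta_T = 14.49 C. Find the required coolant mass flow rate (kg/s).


Step 1: I = 5 * 4.298 = 21.49 A
Step 2: Q_cell = I^2 * R = 21.49^2 * 0.0437 = 20.182 W
Step 3: Q_total = 103 * 20.182 = 2078.7 W
Step 4: m_dot = Q_total / (cp * dT) = 2078.7 / (4186 * 14.49) = 0.03427 kg/s

0.03427 kg/s


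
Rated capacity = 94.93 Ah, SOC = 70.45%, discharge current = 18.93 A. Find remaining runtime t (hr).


Step 1: remaining = SOC/100 * C_total = 70.45/100 * 94.93 = 66.878 Ah
Step 2: t = remaining / I = 66.878 / 18.93 = 3.533 hr

3.533 hr


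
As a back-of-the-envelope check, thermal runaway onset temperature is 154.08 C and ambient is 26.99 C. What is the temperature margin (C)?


margin = T_onset - T_ambient = 154.08 - 26.99 = 127.09 C

127.09 C


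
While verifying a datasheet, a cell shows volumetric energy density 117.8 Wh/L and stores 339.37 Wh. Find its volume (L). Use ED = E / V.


V = E / ED = 339.37 / 117.8 = 2.881 L

2.881 L


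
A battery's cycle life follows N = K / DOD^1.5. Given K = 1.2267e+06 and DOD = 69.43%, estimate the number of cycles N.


Step 1: DOD^1.5 = 69.43^1.5 = 578.52
Step 2: N = 1.2267e+06 / 578.52 = 2120 cycles

2120 cycles


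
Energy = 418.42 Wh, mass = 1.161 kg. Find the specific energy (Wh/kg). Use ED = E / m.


Specific energy = 418.42 Wh / 1.161 kg = 360.4 Wh/kg

360.4 Wh/kg


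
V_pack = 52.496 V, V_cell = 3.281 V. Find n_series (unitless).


Rearranging: n = V_pack / V_cell = 52.496 / 3.281 = 16 cells

16


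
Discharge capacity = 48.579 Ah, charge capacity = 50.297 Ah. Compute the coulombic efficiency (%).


Coulombic efficiency = 48.579/50.297 * 100% = 96.58%

96.58%


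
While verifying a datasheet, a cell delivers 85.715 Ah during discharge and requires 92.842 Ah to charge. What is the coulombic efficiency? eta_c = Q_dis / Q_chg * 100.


Coulombic efficiency = 85.715/92.842 * 100% = 92.32%

92.32%


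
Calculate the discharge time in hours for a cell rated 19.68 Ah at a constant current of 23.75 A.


t = capacity / current = 19.68 / 23.75 = 0.8286 hr

0.8286 hr


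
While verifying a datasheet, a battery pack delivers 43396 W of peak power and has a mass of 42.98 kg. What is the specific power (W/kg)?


Specific power = 43396 W / 42.98 kg = 1010 W/kg

1010 W/kg


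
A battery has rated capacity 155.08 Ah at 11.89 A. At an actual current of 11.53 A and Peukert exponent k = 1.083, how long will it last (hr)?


Step 1: t_rated = C / I_rated = 155.08 / 11.89 = 13.043 hr
Step 2: ratio = 11.89 / 11.53 = 1.0312
Step 3: ratio^k = 1.0312^1.083 = 1.0338
Step 4: t = t_rated * ratio^k = 13.043 * 1.0338 = 13.48 hr

13.48 hr
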